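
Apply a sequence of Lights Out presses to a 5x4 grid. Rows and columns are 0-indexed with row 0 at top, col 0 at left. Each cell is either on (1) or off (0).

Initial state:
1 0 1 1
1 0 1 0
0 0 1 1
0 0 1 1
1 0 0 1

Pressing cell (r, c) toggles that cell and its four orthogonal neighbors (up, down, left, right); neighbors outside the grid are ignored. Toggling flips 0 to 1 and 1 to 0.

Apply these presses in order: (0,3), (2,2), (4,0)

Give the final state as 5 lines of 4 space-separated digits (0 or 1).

After press 1 at (0,3):
1 0 0 0
1 0 1 1
0 0 1 1
0 0 1 1
1 0 0 1

After press 2 at (2,2):
1 0 0 0
1 0 0 1
0 1 0 0
0 0 0 1
1 0 0 1

After press 3 at (4,0):
1 0 0 0
1 0 0 1
0 1 0 0
1 0 0 1
0 1 0 1

Answer: 1 0 0 0
1 0 0 1
0 1 0 0
1 0 0 1
0 1 0 1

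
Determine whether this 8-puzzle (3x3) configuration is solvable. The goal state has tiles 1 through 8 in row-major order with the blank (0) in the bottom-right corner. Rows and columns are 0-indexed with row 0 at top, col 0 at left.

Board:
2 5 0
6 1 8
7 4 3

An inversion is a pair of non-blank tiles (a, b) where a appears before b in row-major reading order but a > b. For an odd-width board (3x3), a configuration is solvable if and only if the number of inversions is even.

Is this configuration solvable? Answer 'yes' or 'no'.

Inversions (pairs i<j in row-major order where tile[i] > tile[j] > 0): 13
13 is odd, so the puzzle is not solvable.

Answer: no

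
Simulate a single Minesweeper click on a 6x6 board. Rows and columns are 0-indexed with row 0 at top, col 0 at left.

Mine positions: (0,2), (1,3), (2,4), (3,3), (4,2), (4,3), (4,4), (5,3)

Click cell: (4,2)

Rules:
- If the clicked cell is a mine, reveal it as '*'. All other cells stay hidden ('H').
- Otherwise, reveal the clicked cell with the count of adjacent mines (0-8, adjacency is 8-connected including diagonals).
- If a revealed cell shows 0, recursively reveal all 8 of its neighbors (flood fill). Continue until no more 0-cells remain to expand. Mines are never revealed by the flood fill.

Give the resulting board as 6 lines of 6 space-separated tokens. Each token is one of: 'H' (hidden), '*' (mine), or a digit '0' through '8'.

H H H H H H
H H H H H H
H H H H H H
H H H H H H
H H * H H H
H H H H H H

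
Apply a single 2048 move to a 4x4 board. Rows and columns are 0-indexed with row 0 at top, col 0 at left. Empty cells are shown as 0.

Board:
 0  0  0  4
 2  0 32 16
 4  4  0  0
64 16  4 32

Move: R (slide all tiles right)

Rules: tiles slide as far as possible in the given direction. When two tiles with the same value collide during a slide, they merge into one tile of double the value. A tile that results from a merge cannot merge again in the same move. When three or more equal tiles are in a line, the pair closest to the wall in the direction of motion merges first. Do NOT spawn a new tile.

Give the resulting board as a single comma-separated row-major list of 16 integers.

Answer: 0, 0, 0, 4, 0, 2, 32, 16, 0, 0, 0, 8, 64, 16, 4, 32

Derivation:
Slide right:
row 0: [0, 0, 0, 4] -> [0, 0, 0, 4]
row 1: [2, 0, 32, 16] -> [0, 2, 32, 16]
row 2: [4, 4, 0, 0] -> [0, 0, 0, 8]
row 3: [64, 16, 4, 32] -> [64, 16, 4, 32]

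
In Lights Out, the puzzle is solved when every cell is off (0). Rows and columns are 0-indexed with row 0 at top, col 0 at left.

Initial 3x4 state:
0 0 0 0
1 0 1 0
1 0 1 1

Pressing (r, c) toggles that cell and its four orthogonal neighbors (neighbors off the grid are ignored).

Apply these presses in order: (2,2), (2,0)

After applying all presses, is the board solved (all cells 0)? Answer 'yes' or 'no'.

Answer: yes

Derivation:
After press 1 at (2,2):
0 0 0 0
1 0 0 0
1 1 0 0

After press 2 at (2,0):
0 0 0 0
0 0 0 0
0 0 0 0

Lights still on: 0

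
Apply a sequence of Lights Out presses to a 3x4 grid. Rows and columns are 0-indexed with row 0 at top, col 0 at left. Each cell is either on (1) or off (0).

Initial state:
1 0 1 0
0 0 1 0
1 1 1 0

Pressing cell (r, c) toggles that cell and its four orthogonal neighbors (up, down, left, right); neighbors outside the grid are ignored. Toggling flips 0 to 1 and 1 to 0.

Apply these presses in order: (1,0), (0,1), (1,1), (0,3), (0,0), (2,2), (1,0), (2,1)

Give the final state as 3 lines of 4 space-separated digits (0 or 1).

Answer: 1 1 1 1
0 1 1 1
0 0 1 1

Derivation:
After press 1 at (1,0):
0 0 1 0
1 1 1 0
0 1 1 0

After press 2 at (0,1):
1 1 0 0
1 0 1 0
0 1 1 0

After press 3 at (1,1):
1 0 0 0
0 1 0 0
0 0 1 0

After press 4 at (0,3):
1 0 1 1
0 1 0 1
0 0 1 0

After press 5 at (0,0):
0 1 1 1
1 1 0 1
0 0 1 0

After press 6 at (2,2):
0 1 1 1
1 1 1 1
0 1 0 1

After press 7 at (1,0):
1 1 1 1
0 0 1 1
1 1 0 1

After press 8 at (2,1):
1 1 1 1
0 1 1 1
0 0 1 1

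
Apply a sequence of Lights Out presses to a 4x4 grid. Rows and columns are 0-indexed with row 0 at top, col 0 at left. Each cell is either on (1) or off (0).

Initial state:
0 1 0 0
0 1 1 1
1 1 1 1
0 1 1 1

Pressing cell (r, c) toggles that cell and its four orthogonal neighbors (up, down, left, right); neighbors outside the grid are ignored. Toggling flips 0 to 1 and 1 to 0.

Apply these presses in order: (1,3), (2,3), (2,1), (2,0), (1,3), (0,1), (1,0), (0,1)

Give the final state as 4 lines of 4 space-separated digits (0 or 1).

Answer: 1 1 0 0
0 1 1 0
0 1 1 0
1 0 1 0

Derivation:
After press 1 at (1,3):
0 1 0 1
0 1 0 0
1 1 1 0
0 1 1 1

After press 2 at (2,3):
0 1 0 1
0 1 0 1
1 1 0 1
0 1 1 0

After press 3 at (2,1):
0 1 0 1
0 0 0 1
0 0 1 1
0 0 1 0

After press 4 at (2,0):
0 1 0 1
1 0 0 1
1 1 1 1
1 0 1 0

After press 5 at (1,3):
0 1 0 0
1 0 1 0
1 1 1 0
1 0 1 0

After press 6 at (0,1):
1 0 1 0
1 1 1 0
1 1 1 0
1 0 1 0

After press 7 at (1,0):
0 0 1 0
0 0 1 0
0 1 1 0
1 0 1 0

After press 8 at (0,1):
1 1 0 0
0 1 1 0
0 1 1 0
1 0 1 0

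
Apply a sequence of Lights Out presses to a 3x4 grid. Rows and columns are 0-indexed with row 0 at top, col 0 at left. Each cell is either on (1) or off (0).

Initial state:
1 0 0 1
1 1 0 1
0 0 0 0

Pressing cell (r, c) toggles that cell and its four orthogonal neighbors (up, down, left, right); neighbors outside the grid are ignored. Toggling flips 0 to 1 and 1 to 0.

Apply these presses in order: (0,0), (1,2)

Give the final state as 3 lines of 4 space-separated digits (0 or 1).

Answer: 0 1 1 1
0 0 1 0
0 0 1 0

Derivation:
After press 1 at (0,0):
0 1 0 1
0 1 0 1
0 0 0 0

After press 2 at (1,2):
0 1 1 1
0 0 1 0
0 0 1 0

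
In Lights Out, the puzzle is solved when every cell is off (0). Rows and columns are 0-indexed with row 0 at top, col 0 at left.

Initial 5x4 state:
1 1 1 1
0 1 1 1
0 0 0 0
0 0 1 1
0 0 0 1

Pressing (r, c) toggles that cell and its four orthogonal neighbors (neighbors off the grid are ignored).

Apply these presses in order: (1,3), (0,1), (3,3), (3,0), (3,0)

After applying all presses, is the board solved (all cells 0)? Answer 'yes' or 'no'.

After press 1 at (1,3):
1 1 1 0
0 1 0 0
0 0 0 1
0 0 1 1
0 0 0 1

After press 2 at (0,1):
0 0 0 0
0 0 0 0
0 0 0 1
0 0 1 1
0 0 0 1

After press 3 at (3,3):
0 0 0 0
0 0 0 0
0 0 0 0
0 0 0 0
0 0 0 0

After press 4 at (3,0):
0 0 0 0
0 0 0 0
1 0 0 0
1 1 0 0
1 0 0 0

After press 5 at (3,0):
0 0 0 0
0 0 0 0
0 0 0 0
0 0 0 0
0 0 0 0

Lights still on: 0

Answer: yes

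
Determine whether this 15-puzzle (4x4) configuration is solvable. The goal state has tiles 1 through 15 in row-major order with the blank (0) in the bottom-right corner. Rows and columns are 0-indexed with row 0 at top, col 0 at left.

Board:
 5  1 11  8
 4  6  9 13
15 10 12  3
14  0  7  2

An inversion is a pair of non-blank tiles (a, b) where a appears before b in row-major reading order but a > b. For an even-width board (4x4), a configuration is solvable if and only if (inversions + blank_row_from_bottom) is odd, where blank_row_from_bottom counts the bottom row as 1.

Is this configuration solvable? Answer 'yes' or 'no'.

Answer: no

Derivation:
Inversions: 45
Blank is in row 3 (0-indexed from top), which is row 1 counting from the bottom (bottom = 1).
45 + 1 = 46, which is even, so the puzzle is not solvable.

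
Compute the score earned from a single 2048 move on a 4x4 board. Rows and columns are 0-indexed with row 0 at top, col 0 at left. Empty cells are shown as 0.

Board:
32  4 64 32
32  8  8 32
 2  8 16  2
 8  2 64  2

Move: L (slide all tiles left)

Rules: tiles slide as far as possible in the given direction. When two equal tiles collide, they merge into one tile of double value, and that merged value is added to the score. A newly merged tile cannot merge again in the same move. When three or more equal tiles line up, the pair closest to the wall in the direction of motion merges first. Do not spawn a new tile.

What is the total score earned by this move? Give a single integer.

Slide left:
row 0: [32, 4, 64, 32] -> [32, 4, 64, 32]  score +0 (running 0)
row 1: [32, 8, 8, 32] -> [32, 16, 32, 0]  score +16 (running 16)
row 2: [2, 8, 16, 2] -> [2, 8, 16, 2]  score +0 (running 16)
row 3: [8, 2, 64, 2] -> [8, 2, 64, 2]  score +0 (running 16)
Board after move:
32  4 64 32
32 16 32  0
 2  8 16  2
 8  2 64  2

Answer: 16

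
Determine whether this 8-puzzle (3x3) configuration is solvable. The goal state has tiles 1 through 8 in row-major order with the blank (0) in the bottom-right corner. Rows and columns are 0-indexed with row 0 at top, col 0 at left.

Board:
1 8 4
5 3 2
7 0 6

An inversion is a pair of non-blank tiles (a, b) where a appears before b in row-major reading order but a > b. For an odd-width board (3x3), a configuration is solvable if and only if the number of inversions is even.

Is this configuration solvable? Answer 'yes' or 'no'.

Answer: yes

Derivation:
Inversions (pairs i<j in row-major order where tile[i] > tile[j] > 0): 12
12 is even, so the puzzle is solvable.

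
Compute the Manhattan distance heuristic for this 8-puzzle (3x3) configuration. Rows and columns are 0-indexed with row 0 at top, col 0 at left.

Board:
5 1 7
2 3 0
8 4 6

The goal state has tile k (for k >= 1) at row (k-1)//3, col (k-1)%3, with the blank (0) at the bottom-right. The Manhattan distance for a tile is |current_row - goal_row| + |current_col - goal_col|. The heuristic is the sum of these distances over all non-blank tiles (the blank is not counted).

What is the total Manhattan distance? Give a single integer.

Tile 5: (0,0)->(1,1) = 2
Tile 1: (0,1)->(0,0) = 1
Tile 7: (0,2)->(2,0) = 4
Tile 2: (1,0)->(0,1) = 2
Tile 3: (1,1)->(0,2) = 2
Tile 8: (2,0)->(2,1) = 1
Tile 4: (2,1)->(1,0) = 2
Tile 6: (2,2)->(1,2) = 1
Sum: 2 + 1 + 4 + 2 + 2 + 1 + 2 + 1 = 15

Answer: 15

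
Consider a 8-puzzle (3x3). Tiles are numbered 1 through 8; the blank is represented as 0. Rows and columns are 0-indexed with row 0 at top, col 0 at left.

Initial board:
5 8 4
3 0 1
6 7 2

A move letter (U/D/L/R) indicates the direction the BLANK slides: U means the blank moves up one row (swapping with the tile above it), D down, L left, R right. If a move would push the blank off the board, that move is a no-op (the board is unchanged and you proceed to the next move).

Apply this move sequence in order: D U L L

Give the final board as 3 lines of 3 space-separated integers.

After move 1 (D):
5 8 4
3 7 1
6 0 2

After move 2 (U):
5 8 4
3 0 1
6 7 2

After move 3 (L):
5 8 4
0 3 1
6 7 2

After move 4 (L):
5 8 4
0 3 1
6 7 2

Answer: 5 8 4
0 3 1
6 7 2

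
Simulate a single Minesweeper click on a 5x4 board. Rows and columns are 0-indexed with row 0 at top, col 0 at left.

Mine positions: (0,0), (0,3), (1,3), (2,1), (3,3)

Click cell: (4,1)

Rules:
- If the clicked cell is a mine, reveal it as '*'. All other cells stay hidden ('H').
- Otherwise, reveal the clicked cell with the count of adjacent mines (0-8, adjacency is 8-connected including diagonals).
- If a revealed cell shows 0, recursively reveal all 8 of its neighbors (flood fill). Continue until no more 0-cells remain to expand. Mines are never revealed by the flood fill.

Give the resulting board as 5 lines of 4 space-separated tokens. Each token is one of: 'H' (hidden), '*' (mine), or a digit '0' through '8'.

H H H H
H H H H
H H H H
1 1 2 H
0 0 1 H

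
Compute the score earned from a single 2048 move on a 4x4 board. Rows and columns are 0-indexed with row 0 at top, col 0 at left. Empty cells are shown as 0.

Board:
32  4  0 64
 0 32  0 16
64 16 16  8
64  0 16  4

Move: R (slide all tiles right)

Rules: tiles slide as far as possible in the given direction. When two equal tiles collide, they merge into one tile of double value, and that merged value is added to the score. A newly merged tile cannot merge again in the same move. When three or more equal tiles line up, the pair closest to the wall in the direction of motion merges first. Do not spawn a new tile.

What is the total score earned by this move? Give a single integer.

Slide right:
row 0: [32, 4, 0, 64] -> [0, 32, 4, 64]  score +0 (running 0)
row 1: [0, 32, 0, 16] -> [0, 0, 32, 16]  score +0 (running 0)
row 2: [64, 16, 16, 8] -> [0, 64, 32, 8]  score +32 (running 32)
row 3: [64, 0, 16, 4] -> [0, 64, 16, 4]  score +0 (running 32)
Board after move:
 0 32  4 64
 0  0 32 16
 0 64 32  8
 0 64 16  4

Answer: 32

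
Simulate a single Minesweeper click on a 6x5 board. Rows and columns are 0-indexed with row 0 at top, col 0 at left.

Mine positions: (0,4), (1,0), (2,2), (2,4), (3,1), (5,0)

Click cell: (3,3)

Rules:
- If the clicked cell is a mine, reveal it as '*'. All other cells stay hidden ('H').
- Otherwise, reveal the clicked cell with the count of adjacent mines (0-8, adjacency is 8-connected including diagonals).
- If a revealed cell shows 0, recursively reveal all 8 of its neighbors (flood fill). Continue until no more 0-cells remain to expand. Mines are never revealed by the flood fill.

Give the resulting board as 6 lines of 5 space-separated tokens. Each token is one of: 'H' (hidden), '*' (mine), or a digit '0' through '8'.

H H H H H
H H H H H
H H H H H
H H H 2 H
H H H H H
H H H H H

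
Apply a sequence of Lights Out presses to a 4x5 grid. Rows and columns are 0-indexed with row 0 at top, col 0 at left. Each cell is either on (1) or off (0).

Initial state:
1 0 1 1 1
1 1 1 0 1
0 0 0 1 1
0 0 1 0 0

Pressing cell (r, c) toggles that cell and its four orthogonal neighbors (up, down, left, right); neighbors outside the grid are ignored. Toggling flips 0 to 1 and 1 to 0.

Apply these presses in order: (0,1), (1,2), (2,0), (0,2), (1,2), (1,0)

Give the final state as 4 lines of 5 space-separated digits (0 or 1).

Answer: 1 0 1 0 1
1 1 0 0 1
0 1 0 1 1
1 0 1 0 0

Derivation:
After press 1 at (0,1):
0 1 0 1 1
1 0 1 0 1
0 0 0 1 1
0 0 1 0 0

After press 2 at (1,2):
0 1 1 1 1
1 1 0 1 1
0 0 1 1 1
0 0 1 0 0

After press 3 at (2,0):
0 1 1 1 1
0 1 0 1 1
1 1 1 1 1
1 0 1 0 0

After press 4 at (0,2):
0 0 0 0 1
0 1 1 1 1
1 1 1 1 1
1 0 1 0 0

After press 5 at (1,2):
0 0 1 0 1
0 0 0 0 1
1 1 0 1 1
1 0 1 0 0

After press 6 at (1,0):
1 0 1 0 1
1 1 0 0 1
0 1 0 1 1
1 0 1 0 0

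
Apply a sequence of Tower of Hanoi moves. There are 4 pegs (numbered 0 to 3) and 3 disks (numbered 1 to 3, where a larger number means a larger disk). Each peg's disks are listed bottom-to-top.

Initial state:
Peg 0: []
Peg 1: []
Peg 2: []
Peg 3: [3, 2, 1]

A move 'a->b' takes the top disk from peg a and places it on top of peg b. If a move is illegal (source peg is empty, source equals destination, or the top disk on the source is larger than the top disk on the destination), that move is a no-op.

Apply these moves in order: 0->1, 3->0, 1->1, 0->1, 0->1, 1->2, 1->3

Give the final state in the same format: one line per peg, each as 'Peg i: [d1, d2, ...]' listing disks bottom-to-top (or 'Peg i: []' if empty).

After move 1 (0->1):
Peg 0: []
Peg 1: []
Peg 2: []
Peg 3: [3, 2, 1]

After move 2 (3->0):
Peg 0: [1]
Peg 1: []
Peg 2: []
Peg 3: [3, 2]

After move 3 (1->1):
Peg 0: [1]
Peg 1: []
Peg 2: []
Peg 3: [3, 2]

After move 4 (0->1):
Peg 0: []
Peg 1: [1]
Peg 2: []
Peg 3: [3, 2]

After move 5 (0->1):
Peg 0: []
Peg 1: [1]
Peg 2: []
Peg 3: [3, 2]

After move 6 (1->2):
Peg 0: []
Peg 1: []
Peg 2: [1]
Peg 3: [3, 2]

After move 7 (1->3):
Peg 0: []
Peg 1: []
Peg 2: [1]
Peg 3: [3, 2]

Answer: Peg 0: []
Peg 1: []
Peg 2: [1]
Peg 3: [3, 2]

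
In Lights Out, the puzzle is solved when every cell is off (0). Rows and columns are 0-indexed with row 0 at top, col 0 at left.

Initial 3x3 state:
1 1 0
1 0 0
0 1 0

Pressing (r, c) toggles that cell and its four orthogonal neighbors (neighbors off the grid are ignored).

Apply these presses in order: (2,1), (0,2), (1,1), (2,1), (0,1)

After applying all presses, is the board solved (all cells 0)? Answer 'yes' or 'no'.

Answer: yes

Derivation:
After press 1 at (2,1):
1 1 0
1 1 0
1 0 1

After press 2 at (0,2):
1 0 1
1 1 1
1 0 1

After press 3 at (1,1):
1 1 1
0 0 0
1 1 1

After press 4 at (2,1):
1 1 1
0 1 0
0 0 0

After press 5 at (0,1):
0 0 0
0 0 0
0 0 0

Lights still on: 0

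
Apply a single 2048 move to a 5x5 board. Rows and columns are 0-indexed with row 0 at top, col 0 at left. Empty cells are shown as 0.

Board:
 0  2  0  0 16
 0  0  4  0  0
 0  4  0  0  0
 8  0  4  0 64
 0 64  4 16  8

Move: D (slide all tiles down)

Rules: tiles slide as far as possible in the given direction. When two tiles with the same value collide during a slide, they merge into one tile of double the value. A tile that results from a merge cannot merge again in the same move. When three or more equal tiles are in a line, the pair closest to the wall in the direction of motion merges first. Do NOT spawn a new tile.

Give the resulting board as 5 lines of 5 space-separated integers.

Slide down:
col 0: [0, 0, 0, 8, 0] -> [0, 0, 0, 0, 8]
col 1: [2, 0, 4, 0, 64] -> [0, 0, 2, 4, 64]
col 2: [0, 4, 0, 4, 4] -> [0, 0, 0, 4, 8]
col 3: [0, 0, 0, 0, 16] -> [0, 0, 0, 0, 16]
col 4: [16, 0, 0, 64, 8] -> [0, 0, 16, 64, 8]

Answer:  0  0  0  0  0
 0  0  0  0  0
 0  2  0  0 16
 0  4  4  0 64
 8 64  8 16  8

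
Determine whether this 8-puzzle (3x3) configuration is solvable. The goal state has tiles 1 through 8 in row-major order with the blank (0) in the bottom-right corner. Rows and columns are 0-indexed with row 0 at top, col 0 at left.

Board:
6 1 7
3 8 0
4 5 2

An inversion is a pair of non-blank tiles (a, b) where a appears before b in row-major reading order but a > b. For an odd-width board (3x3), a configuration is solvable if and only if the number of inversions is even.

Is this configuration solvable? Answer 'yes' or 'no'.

Inversions (pairs i<j in row-major order where tile[i] > tile[j] > 0): 15
15 is odd, so the puzzle is not solvable.

Answer: no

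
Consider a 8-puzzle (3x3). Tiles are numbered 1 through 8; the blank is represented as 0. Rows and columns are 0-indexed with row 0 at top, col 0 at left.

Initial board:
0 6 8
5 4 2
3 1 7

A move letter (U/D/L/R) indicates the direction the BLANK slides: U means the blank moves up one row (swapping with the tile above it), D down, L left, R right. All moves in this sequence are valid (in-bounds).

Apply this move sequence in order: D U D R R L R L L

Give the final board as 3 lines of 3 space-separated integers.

After move 1 (D):
5 6 8
0 4 2
3 1 7

After move 2 (U):
0 6 8
5 4 2
3 1 7

After move 3 (D):
5 6 8
0 4 2
3 1 7

After move 4 (R):
5 6 8
4 0 2
3 1 7

After move 5 (R):
5 6 8
4 2 0
3 1 7

After move 6 (L):
5 6 8
4 0 2
3 1 7

After move 7 (R):
5 6 8
4 2 0
3 1 7

After move 8 (L):
5 6 8
4 0 2
3 1 7

After move 9 (L):
5 6 8
0 4 2
3 1 7

Answer: 5 6 8
0 4 2
3 1 7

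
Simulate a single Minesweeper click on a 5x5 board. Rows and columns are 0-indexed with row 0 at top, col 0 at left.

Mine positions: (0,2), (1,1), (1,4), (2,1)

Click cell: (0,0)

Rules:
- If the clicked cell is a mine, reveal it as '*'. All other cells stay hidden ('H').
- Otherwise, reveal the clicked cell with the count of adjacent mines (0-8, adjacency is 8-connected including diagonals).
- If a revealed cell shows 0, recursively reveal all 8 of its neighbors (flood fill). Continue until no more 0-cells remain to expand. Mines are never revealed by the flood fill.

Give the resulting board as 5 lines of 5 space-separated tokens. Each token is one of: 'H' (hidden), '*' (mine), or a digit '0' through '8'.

1 H H H H
H H H H H
H H H H H
H H H H H
H H H H H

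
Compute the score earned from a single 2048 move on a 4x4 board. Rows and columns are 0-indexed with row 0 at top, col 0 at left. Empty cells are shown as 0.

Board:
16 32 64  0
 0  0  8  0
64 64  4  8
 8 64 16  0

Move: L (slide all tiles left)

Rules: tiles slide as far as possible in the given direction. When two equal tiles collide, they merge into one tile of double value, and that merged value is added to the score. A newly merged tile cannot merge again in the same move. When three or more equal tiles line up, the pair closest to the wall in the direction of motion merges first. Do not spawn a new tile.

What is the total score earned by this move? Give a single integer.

Answer: 128

Derivation:
Slide left:
row 0: [16, 32, 64, 0] -> [16, 32, 64, 0]  score +0 (running 0)
row 1: [0, 0, 8, 0] -> [8, 0, 0, 0]  score +0 (running 0)
row 2: [64, 64, 4, 8] -> [128, 4, 8, 0]  score +128 (running 128)
row 3: [8, 64, 16, 0] -> [8, 64, 16, 0]  score +0 (running 128)
Board after move:
 16  32  64   0
  8   0   0   0
128   4   8   0
  8  64  16   0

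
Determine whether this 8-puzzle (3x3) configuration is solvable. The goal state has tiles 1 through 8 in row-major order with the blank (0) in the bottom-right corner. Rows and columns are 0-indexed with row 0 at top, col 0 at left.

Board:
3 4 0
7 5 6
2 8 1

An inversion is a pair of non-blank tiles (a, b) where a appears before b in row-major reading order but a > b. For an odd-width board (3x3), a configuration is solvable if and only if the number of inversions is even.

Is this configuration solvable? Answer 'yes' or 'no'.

Answer: yes

Derivation:
Inversions (pairs i<j in row-major order where tile[i] > tile[j] > 0): 14
14 is even, so the puzzle is solvable.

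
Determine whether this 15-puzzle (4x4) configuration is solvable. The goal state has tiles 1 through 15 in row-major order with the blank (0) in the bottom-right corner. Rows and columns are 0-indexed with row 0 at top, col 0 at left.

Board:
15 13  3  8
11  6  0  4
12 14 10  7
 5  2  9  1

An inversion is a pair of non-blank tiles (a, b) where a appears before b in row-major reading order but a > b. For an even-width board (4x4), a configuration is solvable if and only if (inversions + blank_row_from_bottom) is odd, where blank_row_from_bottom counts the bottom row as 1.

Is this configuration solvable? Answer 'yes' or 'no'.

Inversions: 72
Blank is in row 1 (0-indexed from top), which is row 3 counting from the bottom (bottom = 1).
72 + 3 = 75, which is odd, so the puzzle is solvable.

Answer: yes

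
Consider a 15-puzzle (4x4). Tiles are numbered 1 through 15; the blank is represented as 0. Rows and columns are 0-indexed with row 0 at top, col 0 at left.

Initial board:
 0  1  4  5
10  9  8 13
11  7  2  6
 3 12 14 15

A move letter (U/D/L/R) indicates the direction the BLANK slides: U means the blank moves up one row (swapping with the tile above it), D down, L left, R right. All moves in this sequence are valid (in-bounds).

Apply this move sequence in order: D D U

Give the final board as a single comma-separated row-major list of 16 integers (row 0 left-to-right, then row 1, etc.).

Answer: 10, 1, 4, 5, 0, 9, 8, 13, 11, 7, 2, 6, 3, 12, 14, 15

Derivation:
After move 1 (D):
10  1  4  5
 0  9  8 13
11  7  2  6
 3 12 14 15

After move 2 (D):
10  1  4  5
11  9  8 13
 0  7  2  6
 3 12 14 15

After move 3 (U):
10  1  4  5
 0  9  8 13
11  7  2  6
 3 12 14 15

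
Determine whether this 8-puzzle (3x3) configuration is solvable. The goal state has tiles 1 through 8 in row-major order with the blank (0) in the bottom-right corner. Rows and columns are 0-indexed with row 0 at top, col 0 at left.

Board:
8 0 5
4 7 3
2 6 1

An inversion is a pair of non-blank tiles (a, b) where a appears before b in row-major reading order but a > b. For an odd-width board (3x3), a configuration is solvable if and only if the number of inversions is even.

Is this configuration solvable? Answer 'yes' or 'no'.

Inversions (pairs i<j in row-major order where tile[i] > tile[j] > 0): 22
22 is even, so the puzzle is solvable.

Answer: yes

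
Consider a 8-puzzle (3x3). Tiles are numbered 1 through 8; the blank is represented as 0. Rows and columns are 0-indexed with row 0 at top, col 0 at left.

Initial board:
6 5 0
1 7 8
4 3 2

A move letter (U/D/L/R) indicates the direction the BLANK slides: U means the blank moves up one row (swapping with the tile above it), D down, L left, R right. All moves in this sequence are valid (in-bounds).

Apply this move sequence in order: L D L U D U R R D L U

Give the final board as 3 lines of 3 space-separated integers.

Answer: 7 0 8
6 5 1
4 3 2

Derivation:
After move 1 (L):
6 0 5
1 7 8
4 3 2

After move 2 (D):
6 7 5
1 0 8
4 3 2

After move 3 (L):
6 7 5
0 1 8
4 3 2

After move 4 (U):
0 7 5
6 1 8
4 3 2

After move 5 (D):
6 7 5
0 1 8
4 3 2

After move 6 (U):
0 7 5
6 1 8
4 3 2

After move 7 (R):
7 0 5
6 1 8
4 3 2

After move 8 (R):
7 5 0
6 1 8
4 3 2

After move 9 (D):
7 5 8
6 1 0
4 3 2

After move 10 (L):
7 5 8
6 0 1
4 3 2

After move 11 (U):
7 0 8
6 5 1
4 3 2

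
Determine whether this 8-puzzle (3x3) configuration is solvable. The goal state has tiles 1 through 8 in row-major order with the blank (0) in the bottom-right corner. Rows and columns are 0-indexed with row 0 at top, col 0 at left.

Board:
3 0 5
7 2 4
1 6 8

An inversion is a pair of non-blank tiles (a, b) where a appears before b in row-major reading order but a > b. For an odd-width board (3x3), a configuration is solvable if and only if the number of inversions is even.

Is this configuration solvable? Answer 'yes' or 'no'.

Inversions (pairs i<j in row-major order where tile[i] > tile[j] > 0): 11
11 is odd, so the puzzle is not solvable.

Answer: no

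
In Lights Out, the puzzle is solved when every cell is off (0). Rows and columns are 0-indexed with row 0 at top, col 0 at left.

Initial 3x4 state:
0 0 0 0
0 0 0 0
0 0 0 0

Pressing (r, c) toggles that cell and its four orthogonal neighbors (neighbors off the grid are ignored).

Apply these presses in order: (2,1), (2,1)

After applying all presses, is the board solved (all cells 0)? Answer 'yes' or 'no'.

Answer: yes

Derivation:
After press 1 at (2,1):
0 0 0 0
0 1 0 0
1 1 1 0

After press 2 at (2,1):
0 0 0 0
0 0 0 0
0 0 0 0

Lights still on: 0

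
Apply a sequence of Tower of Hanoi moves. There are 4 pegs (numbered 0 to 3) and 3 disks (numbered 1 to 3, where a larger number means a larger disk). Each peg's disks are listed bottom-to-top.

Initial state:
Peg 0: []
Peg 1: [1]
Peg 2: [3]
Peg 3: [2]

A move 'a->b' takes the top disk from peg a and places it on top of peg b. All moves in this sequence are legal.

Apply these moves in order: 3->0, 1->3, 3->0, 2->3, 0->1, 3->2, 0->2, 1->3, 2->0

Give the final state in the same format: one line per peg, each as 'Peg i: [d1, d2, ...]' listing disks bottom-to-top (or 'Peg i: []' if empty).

After move 1 (3->0):
Peg 0: [2]
Peg 1: [1]
Peg 2: [3]
Peg 3: []

After move 2 (1->3):
Peg 0: [2]
Peg 1: []
Peg 2: [3]
Peg 3: [1]

After move 3 (3->0):
Peg 0: [2, 1]
Peg 1: []
Peg 2: [3]
Peg 3: []

After move 4 (2->3):
Peg 0: [2, 1]
Peg 1: []
Peg 2: []
Peg 3: [3]

After move 5 (0->1):
Peg 0: [2]
Peg 1: [1]
Peg 2: []
Peg 3: [3]

After move 6 (3->2):
Peg 0: [2]
Peg 1: [1]
Peg 2: [3]
Peg 3: []

After move 7 (0->2):
Peg 0: []
Peg 1: [1]
Peg 2: [3, 2]
Peg 3: []

After move 8 (1->3):
Peg 0: []
Peg 1: []
Peg 2: [3, 2]
Peg 3: [1]

After move 9 (2->0):
Peg 0: [2]
Peg 1: []
Peg 2: [3]
Peg 3: [1]

Answer: Peg 0: [2]
Peg 1: []
Peg 2: [3]
Peg 3: [1]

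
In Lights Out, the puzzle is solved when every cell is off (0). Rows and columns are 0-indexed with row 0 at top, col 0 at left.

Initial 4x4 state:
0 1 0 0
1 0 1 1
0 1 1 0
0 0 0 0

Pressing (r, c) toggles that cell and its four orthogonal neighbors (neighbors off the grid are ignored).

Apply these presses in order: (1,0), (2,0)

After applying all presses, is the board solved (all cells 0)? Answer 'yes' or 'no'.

After press 1 at (1,0):
1 1 0 0
0 1 1 1
1 1 1 0
0 0 0 0

After press 2 at (2,0):
1 1 0 0
1 1 1 1
0 0 1 0
1 0 0 0

Lights still on: 8

Answer: no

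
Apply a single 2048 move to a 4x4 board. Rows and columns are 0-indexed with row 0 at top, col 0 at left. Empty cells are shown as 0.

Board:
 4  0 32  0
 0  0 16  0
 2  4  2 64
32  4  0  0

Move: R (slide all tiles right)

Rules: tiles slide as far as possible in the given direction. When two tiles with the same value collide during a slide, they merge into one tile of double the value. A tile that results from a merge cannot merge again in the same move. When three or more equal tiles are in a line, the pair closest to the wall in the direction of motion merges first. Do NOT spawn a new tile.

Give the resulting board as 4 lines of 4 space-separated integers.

Slide right:
row 0: [4, 0, 32, 0] -> [0, 0, 4, 32]
row 1: [0, 0, 16, 0] -> [0, 0, 0, 16]
row 2: [2, 4, 2, 64] -> [2, 4, 2, 64]
row 3: [32, 4, 0, 0] -> [0, 0, 32, 4]

Answer:  0  0  4 32
 0  0  0 16
 2  4  2 64
 0  0 32  4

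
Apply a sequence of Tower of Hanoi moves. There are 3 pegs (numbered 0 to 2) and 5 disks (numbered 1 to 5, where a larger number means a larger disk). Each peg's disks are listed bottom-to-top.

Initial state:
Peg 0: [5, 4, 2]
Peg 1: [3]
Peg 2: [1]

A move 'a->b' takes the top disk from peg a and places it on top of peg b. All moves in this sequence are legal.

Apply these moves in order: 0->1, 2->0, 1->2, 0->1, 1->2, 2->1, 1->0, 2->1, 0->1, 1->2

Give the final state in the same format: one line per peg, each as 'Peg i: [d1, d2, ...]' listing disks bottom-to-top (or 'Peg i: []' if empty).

Answer: Peg 0: [5, 4]
Peg 1: [3, 2]
Peg 2: [1]

Derivation:
After move 1 (0->1):
Peg 0: [5, 4]
Peg 1: [3, 2]
Peg 2: [1]

After move 2 (2->0):
Peg 0: [5, 4, 1]
Peg 1: [3, 2]
Peg 2: []

After move 3 (1->2):
Peg 0: [5, 4, 1]
Peg 1: [3]
Peg 2: [2]

After move 4 (0->1):
Peg 0: [5, 4]
Peg 1: [3, 1]
Peg 2: [2]

After move 5 (1->2):
Peg 0: [5, 4]
Peg 1: [3]
Peg 2: [2, 1]

After move 6 (2->1):
Peg 0: [5, 4]
Peg 1: [3, 1]
Peg 2: [2]

After move 7 (1->0):
Peg 0: [5, 4, 1]
Peg 1: [3]
Peg 2: [2]

After move 8 (2->1):
Peg 0: [5, 4, 1]
Peg 1: [3, 2]
Peg 2: []

After move 9 (0->1):
Peg 0: [5, 4]
Peg 1: [3, 2, 1]
Peg 2: []

After move 10 (1->2):
Peg 0: [5, 4]
Peg 1: [3, 2]
Peg 2: [1]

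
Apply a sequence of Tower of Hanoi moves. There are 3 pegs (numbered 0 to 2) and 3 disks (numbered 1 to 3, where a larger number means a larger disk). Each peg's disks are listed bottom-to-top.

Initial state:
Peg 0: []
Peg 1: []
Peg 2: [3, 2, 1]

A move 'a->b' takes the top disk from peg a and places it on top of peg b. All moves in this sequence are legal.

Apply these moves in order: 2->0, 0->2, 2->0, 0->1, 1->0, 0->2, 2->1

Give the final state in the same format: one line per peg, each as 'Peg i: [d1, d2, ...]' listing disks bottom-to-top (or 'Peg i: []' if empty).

After move 1 (2->0):
Peg 0: [1]
Peg 1: []
Peg 2: [3, 2]

After move 2 (0->2):
Peg 0: []
Peg 1: []
Peg 2: [3, 2, 1]

After move 3 (2->0):
Peg 0: [1]
Peg 1: []
Peg 2: [3, 2]

After move 4 (0->1):
Peg 0: []
Peg 1: [1]
Peg 2: [3, 2]

After move 5 (1->0):
Peg 0: [1]
Peg 1: []
Peg 2: [3, 2]

After move 6 (0->2):
Peg 0: []
Peg 1: []
Peg 2: [3, 2, 1]

After move 7 (2->1):
Peg 0: []
Peg 1: [1]
Peg 2: [3, 2]

Answer: Peg 0: []
Peg 1: [1]
Peg 2: [3, 2]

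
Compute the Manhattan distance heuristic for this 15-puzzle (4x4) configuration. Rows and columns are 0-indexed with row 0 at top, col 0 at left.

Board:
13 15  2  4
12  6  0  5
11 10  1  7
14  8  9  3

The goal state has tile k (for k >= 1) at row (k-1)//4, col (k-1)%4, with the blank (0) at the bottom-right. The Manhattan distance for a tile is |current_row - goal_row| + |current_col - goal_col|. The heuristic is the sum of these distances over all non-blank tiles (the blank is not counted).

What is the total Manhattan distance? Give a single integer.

Answer: 35

Derivation:
Tile 13: at (0,0), goal (3,0), distance |0-3|+|0-0| = 3
Tile 15: at (0,1), goal (3,2), distance |0-3|+|1-2| = 4
Tile 2: at (0,2), goal (0,1), distance |0-0|+|2-1| = 1
Tile 4: at (0,3), goal (0,3), distance |0-0|+|3-3| = 0
Tile 12: at (1,0), goal (2,3), distance |1-2|+|0-3| = 4
Tile 6: at (1,1), goal (1,1), distance |1-1|+|1-1| = 0
Tile 5: at (1,3), goal (1,0), distance |1-1|+|3-0| = 3
Tile 11: at (2,0), goal (2,2), distance |2-2|+|0-2| = 2
Tile 10: at (2,1), goal (2,1), distance |2-2|+|1-1| = 0
Tile 1: at (2,2), goal (0,0), distance |2-0|+|2-0| = 4
Tile 7: at (2,3), goal (1,2), distance |2-1|+|3-2| = 2
Tile 14: at (3,0), goal (3,1), distance |3-3|+|0-1| = 1
Tile 8: at (3,1), goal (1,3), distance |3-1|+|1-3| = 4
Tile 9: at (3,2), goal (2,0), distance |3-2|+|2-0| = 3
Tile 3: at (3,3), goal (0,2), distance |3-0|+|3-2| = 4
Sum: 3 + 4 + 1 + 0 + 4 + 0 + 3 + 2 + 0 + 4 + 2 + 1 + 4 + 3 + 4 = 35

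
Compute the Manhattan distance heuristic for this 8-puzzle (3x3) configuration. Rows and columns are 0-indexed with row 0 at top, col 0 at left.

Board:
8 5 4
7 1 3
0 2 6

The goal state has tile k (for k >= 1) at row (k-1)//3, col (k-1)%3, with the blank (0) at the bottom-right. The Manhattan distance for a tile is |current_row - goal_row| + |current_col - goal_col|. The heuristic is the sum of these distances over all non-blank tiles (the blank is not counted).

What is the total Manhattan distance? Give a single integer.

Answer: 14

Derivation:
Tile 8: (0,0)->(2,1) = 3
Tile 5: (0,1)->(1,1) = 1
Tile 4: (0,2)->(1,0) = 3
Tile 7: (1,0)->(2,0) = 1
Tile 1: (1,1)->(0,0) = 2
Tile 3: (1,2)->(0,2) = 1
Tile 2: (2,1)->(0,1) = 2
Tile 6: (2,2)->(1,2) = 1
Sum: 3 + 1 + 3 + 1 + 2 + 1 + 2 + 1 = 14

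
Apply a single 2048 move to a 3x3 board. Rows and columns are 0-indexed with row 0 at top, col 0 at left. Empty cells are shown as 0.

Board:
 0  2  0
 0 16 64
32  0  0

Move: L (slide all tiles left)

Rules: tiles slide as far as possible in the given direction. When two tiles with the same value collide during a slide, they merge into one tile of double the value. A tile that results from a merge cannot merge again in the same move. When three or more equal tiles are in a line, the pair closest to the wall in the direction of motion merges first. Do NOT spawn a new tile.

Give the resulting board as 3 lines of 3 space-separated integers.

Slide left:
row 0: [0, 2, 0] -> [2, 0, 0]
row 1: [0, 16, 64] -> [16, 64, 0]
row 2: [32, 0, 0] -> [32, 0, 0]

Answer:  2  0  0
16 64  0
32  0  0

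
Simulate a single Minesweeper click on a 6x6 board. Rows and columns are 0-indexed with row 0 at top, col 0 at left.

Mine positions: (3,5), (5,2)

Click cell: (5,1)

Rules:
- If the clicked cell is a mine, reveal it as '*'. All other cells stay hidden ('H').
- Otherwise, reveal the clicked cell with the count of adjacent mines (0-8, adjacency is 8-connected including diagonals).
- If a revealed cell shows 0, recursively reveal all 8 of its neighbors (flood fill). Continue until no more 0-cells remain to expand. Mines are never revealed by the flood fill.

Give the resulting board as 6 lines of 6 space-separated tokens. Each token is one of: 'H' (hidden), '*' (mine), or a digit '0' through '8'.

H H H H H H
H H H H H H
H H H H H H
H H H H H H
H H H H H H
H 1 H H H H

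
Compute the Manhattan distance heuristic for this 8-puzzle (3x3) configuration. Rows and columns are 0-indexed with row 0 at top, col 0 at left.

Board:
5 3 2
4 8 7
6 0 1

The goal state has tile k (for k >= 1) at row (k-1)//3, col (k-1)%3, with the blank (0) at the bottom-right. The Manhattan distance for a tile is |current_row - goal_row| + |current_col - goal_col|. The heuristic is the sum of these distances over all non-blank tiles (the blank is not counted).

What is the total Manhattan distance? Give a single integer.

Answer: 15

Derivation:
Tile 5: at (0,0), goal (1,1), distance |0-1|+|0-1| = 2
Tile 3: at (0,1), goal (0,2), distance |0-0|+|1-2| = 1
Tile 2: at (0,2), goal (0,1), distance |0-0|+|2-1| = 1
Tile 4: at (1,0), goal (1,0), distance |1-1|+|0-0| = 0
Tile 8: at (1,1), goal (2,1), distance |1-2|+|1-1| = 1
Tile 7: at (1,2), goal (2,0), distance |1-2|+|2-0| = 3
Tile 6: at (2,0), goal (1,2), distance |2-1|+|0-2| = 3
Tile 1: at (2,2), goal (0,0), distance |2-0|+|2-0| = 4
Sum: 2 + 1 + 1 + 0 + 1 + 3 + 3 + 4 = 15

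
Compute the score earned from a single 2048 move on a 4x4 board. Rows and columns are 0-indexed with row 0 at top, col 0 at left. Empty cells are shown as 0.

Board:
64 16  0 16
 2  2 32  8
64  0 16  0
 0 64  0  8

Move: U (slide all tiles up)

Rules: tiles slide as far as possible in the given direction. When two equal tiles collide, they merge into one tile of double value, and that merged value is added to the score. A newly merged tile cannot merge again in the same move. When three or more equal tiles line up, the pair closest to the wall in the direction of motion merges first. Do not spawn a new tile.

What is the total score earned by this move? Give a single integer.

Answer: 16

Derivation:
Slide up:
col 0: [64, 2, 64, 0] -> [64, 2, 64, 0]  score +0 (running 0)
col 1: [16, 2, 0, 64] -> [16, 2, 64, 0]  score +0 (running 0)
col 2: [0, 32, 16, 0] -> [32, 16, 0, 0]  score +0 (running 0)
col 3: [16, 8, 0, 8] -> [16, 16, 0, 0]  score +16 (running 16)
Board after move:
64 16 32 16
 2  2 16 16
64 64  0  0
 0  0  0  0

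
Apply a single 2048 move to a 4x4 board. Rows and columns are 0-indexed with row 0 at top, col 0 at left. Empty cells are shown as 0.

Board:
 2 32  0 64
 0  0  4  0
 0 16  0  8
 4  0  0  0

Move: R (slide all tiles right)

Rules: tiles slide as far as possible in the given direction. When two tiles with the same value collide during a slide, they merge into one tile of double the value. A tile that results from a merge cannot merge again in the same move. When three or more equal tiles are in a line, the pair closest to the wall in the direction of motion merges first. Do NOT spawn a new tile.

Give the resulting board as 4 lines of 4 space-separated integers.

Slide right:
row 0: [2, 32, 0, 64] -> [0, 2, 32, 64]
row 1: [0, 0, 4, 0] -> [0, 0, 0, 4]
row 2: [0, 16, 0, 8] -> [0, 0, 16, 8]
row 3: [4, 0, 0, 0] -> [0, 0, 0, 4]

Answer:  0  2 32 64
 0  0  0  4
 0  0 16  8
 0  0  0  4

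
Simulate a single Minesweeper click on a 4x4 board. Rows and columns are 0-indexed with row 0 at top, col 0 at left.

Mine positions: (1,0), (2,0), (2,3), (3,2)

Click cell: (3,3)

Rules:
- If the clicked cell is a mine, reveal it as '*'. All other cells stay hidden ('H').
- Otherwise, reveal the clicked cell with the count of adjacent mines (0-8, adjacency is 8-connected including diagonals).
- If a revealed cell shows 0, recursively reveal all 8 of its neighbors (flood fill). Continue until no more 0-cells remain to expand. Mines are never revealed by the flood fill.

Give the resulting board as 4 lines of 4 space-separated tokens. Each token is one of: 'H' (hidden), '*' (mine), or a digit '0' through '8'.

H H H H
H H H H
H H H H
H H H 2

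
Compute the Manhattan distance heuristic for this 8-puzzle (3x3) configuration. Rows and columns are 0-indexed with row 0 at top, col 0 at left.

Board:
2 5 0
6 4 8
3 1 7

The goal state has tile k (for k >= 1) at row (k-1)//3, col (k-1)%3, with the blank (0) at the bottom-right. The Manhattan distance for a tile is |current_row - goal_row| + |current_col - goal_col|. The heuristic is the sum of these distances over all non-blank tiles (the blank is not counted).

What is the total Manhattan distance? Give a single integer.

Answer: 16

Derivation:
Tile 2: (0,0)->(0,1) = 1
Tile 5: (0,1)->(1,1) = 1
Tile 6: (1,0)->(1,2) = 2
Tile 4: (1,1)->(1,0) = 1
Tile 8: (1,2)->(2,1) = 2
Tile 3: (2,0)->(0,2) = 4
Tile 1: (2,1)->(0,0) = 3
Tile 7: (2,2)->(2,0) = 2
Sum: 1 + 1 + 2 + 1 + 2 + 4 + 3 + 2 = 16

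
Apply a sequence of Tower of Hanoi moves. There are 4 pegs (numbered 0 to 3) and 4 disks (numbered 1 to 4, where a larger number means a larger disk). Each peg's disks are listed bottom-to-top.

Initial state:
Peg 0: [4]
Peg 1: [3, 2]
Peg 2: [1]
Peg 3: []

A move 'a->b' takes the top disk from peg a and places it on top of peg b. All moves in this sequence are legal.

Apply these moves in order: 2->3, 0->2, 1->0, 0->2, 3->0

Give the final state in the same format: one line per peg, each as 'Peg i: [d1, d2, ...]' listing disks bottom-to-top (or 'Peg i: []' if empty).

Answer: Peg 0: [1]
Peg 1: [3]
Peg 2: [4, 2]
Peg 3: []

Derivation:
After move 1 (2->3):
Peg 0: [4]
Peg 1: [3, 2]
Peg 2: []
Peg 3: [1]

After move 2 (0->2):
Peg 0: []
Peg 1: [3, 2]
Peg 2: [4]
Peg 3: [1]

After move 3 (1->0):
Peg 0: [2]
Peg 1: [3]
Peg 2: [4]
Peg 3: [1]

After move 4 (0->2):
Peg 0: []
Peg 1: [3]
Peg 2: [4, 2]
Peg 3: [1]

After move 5 (3->0):
Peg 0: [1]
Peg 1: [3]
Peg 2: [4, 2]
Peg 3: []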